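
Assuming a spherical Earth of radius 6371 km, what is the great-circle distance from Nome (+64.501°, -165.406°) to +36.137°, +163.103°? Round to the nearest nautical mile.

2043 nmi

Δλ = 163.103 − -165.406 = 328.509°; wrapped into (−180°, 180°]: -31.491°.
Δφ = 36.137 − 64.501 = -28.364°.
a = sin²(Δφ/2) + cos φ₁ · cos φ₂ · sin²(Δλ/2) = 0.085629.
c = 2·atan2(√a, √(1−a)) = 0.59394 rad → d = 6371·c ≈ 3783.98 km ≈ 2043.19 nmi.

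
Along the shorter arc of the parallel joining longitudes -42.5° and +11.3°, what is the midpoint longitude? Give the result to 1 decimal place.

-15.6°

Signed shortest Δλ from -42.5° to +11.3° is +53.8°.
Midpoint longitude = -42.5° + (+53.8°)/2 = -42.5° + 26.9° = -15.6°.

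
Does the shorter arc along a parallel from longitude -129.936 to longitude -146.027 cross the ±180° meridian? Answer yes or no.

No

Signed shortest Δλ = ((-146.027 − -129.936 + 180) mod 360) − 180 = -16.091°.
Going west by 16.091° from -129.936° reaches -146.027° without touching 180°.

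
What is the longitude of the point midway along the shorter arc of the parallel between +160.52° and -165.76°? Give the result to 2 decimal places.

Signed shortest Δλ from +160.52° to -165.76° is +33.72°.
Midpoint longitude = +160.52° + (+33.72°)/2 = +160.52° + 16.86° = +177.38°.
(The naïve average (+160.52 + -165.76)/2 = -2.62° is on the wrong side of the globe.)

+177.38°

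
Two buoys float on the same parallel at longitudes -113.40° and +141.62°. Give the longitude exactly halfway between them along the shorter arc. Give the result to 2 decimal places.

Signed shortest Δλ from -113.40° to +141.62° is -104.98°.
Midpoint longitude = -113.40° + (-104.98°)/2 = -113.40° − 52.49° = -165.89°.
(The naïve average (-113.40 + +141.62)/2 = 14.11° is on the wrong side of the globe.)

-165.89°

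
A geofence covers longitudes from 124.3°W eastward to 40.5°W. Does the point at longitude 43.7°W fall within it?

Yes

Band width going east from -124.3° to -40.5°: ((-40.5 − -124.3) mod 360) = 83.8°.
Offset of -43.7° east of the west edge: ((-43.7 − -124.3) mod 360) = 80.6°.
80.6° ≤ 83.8° ⇒ inside.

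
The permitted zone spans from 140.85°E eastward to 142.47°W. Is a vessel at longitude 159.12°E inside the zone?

Band width going east from +140.85° to -142.47°: ((-142.47 − 140.85) mod 360) = 76.68°.
Offset of +159.12° east of the west edge: ((159.12 − 140.85) mod 360) = 18.27°.
18.27° ≤ 76.68° ⇒ inside.

Yes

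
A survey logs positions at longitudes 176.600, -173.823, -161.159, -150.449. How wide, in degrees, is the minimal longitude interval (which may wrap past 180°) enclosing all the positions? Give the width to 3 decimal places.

32.951°

Sort the longitudes: -173.823°, -161.159°, -150.449°, +176.600°.
Eastward gaps between consecutive values (wrapping around): 12.664°, 10.710°, 327.049°, 9.577°.
Largest gap = 327.049° ⇒ minimal covering band is its complement: 360° − 327.049° = 32.951°.
Band runs from +176.600° eastward to -150.449°, crossing the antimeridian.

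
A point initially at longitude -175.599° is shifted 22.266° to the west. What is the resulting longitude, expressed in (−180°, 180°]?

+162.135°

Start at -175.599°; shift −22.266° → -197.865°.
-197.865° lies outside (−180°, 180°]; add 360° → +162.135°.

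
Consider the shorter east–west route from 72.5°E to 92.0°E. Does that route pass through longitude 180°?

No

Signed shortest Δλ = ((92.0 − 72.5 + 180) mod 360) − 180 = 19.5°.
Going east by 19.5° from +72.5° reaches +92.0° without touching 180°.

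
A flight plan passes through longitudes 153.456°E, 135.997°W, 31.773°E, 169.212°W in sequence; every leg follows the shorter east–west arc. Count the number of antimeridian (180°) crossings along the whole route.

Leg 1: +153.456° → -135.997°, shortest Δλ = 70.547° (east) — crosses 180°.
Leg 2: -135.997° → +31.773°, shortest Δλ = 167.77° (east) — does not cross 180°.
Leg 3: +31.773° → -169.212°, shortest Δλ = 159.015° (east) — crosses 180°.
Total crossings: 2.

2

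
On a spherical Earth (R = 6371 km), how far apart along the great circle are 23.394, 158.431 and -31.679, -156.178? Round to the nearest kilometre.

Δλ = -156.178 − 158.431 = -314.609°; wrapped into (−180°, 180°]: 45.391°.
Δφ = -31.679 − 23.394 = -55.073°.
a = sin²(Δφ/2) + cos φ₁ · cos φ₂ · sin²(Δλ/2) = 0.330007.
c = 2·atan2(√a, √(1−a)) = 1.22389 rad → d = 6371·c ≈ 7797.42 km.

7797 km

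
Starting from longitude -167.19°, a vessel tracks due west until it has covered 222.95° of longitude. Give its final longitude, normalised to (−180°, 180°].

Start at -167.19°; shift −222.95° → -390.14°.
-390.14° lies outside (−180°, 180°]; add 360° → -30.14°.

-30.14°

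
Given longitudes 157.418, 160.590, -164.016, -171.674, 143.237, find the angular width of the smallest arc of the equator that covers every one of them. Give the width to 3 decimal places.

52.747°

Sort the longitudes: -171.674°, -164.016°, +143.237°, +157.418°, +160.590°.
Eastward gaps between consecutive values (wrapping around): 7.658°, 307.253°, 14.181°, 3.172°, 27.736°.
Largest gap = 307.253° ⇒ minimal covering band is its complement: 360° − 307.253° = 52.747°.
Band runs from +143.237° eastward to -164.016°, crossing the antimeridian.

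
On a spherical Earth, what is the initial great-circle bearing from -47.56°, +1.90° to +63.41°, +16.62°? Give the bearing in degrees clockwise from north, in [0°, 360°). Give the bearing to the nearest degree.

7°

Δλ = 16.62 − 1.90 = 14.72°.
θ = atan2( sin Δλ · cos φ₂ , cos φ₁ · sin φ₂ − sin φ₁ · cos φ₂ · cos Δλ )
  = atan2(0.11373, 0.92293) = 7.025° → normalised to [0°, 360°): 7.025°.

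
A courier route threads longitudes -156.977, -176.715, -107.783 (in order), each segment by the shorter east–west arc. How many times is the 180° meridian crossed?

0

Leg 1: -156.977° → -176.715°, shortest Δλ = -19.738° (west) — does not cross 180°.
Leg 2: -176.715° → -107.783°, shortest Δλ = 68.932° (east) — does not cross 180°.
Total crossings: 0.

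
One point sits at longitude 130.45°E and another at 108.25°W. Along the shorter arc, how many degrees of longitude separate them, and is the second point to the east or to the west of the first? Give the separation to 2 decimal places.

Raw difference: -108.25 − 130.45 = -238.7°.
Normalise into (−180°, 180°]: -238.7° + 360° = 121.3°.
Positive ⇒ the second point lies to the east; separation 121.30°.

121.30° east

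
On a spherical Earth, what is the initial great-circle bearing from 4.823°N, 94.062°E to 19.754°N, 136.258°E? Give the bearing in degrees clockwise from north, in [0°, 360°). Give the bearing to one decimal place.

Δλ = 136.258 − 94.062 = 42.196°.
θ = atan2( sin Δλ · cos φ₂ , cos φ₁ · sin φ₂ − sin φ₁ · cos φ₂ · cos Δλ )
  = atan2(0.63214, 0.27816) = 66.249° → normalised to [0°, 360°): 66.249°.

66.2°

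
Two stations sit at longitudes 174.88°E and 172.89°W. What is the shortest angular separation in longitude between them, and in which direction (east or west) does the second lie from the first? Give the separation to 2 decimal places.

Raw difference: -172.89 − 174.88 = -347.77°.
Normalise into (−180°, 180°]: -347.77° + 360° = 12.23°.
Positive ⇒ the second point lies to the east; separation 12.23°.

12.23° east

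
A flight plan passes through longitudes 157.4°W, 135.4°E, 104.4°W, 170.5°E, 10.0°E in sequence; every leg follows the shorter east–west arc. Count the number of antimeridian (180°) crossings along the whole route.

3

Leg 1: -157.4° → +135.4°, shortest Δλ = -67.2° (west) — crosses 180°.
Leg 2: +135.4° → -104.4°, shortest Δλ = 120.2° (east) — crosses 180°.
Leg 3: -104.4° → +170.5°, shortest Δλ = -85.1° (west) — crosses 180°.
Leg 4: +170.5° → +10.0°, shortest Δλ = -160.5° (west) — does not cross 180°.
Total crossings: 3.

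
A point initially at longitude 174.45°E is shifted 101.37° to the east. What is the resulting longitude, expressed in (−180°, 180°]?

Start at +174.45°; shift +101.37° → +275.82°.
+275.82° lies outside (−180°, 180°]; subtract 360° → -84.18°.

84.18°W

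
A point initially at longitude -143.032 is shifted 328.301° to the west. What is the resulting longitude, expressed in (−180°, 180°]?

-111.333°

Start at -143.032°; shift −328.301° → -471.333°.
-471.333° lies outside (−180°, 180°]; add 360° → -111.333°.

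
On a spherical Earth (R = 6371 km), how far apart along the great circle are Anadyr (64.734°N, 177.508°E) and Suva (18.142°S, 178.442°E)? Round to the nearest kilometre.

9216 km

Δλ = 178.442 − 177.508 = 0.934°.
Δφ = -18.142 − 64.734 = -82.876°.
a = sin²(Δφ/2) + cos φ₁ · cos φ₂ · sin²(Δλ/2) = 0.438018.
c = 2·atan2(√a, √(1−a)) = 1.44651 rad → d = 6371·c ≈ 9215.74 km.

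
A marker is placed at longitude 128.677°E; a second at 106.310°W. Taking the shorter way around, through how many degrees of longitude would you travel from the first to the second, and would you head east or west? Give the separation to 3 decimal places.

125.013° east

Raw difference: -106.310 − 128.677 = -234.987°.
Normalise into (−180°, 180°]: -234.987° + 360° = 125.013°.
Positive ⇒ the second point lies to the east; separation 125.013°.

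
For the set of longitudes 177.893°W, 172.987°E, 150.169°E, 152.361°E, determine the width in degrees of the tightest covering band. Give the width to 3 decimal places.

31.938°

Sort the longitudes: -177.893°, +150.169°, +152.361°, +172.987°.
Eastward gaps between consecutive values (wrapping around): 328.062°, 2.192°, 20.626°, 9.120°.
Largest gap = 328.062° ⇒ minimal covering band is its complement: 360° − 328.062° = 31.938°.
Band runs from +150.169° eastward to -177.893°, crossing the antimeridian.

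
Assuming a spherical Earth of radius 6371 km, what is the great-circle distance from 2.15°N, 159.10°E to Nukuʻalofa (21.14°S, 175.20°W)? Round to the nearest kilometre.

3812 km

Δλ = -175.20 − 159.10 = -334.30°; wrapped into (−180°, 180°]: 25.70°.
Δφ = -21.14 − 2.15 = -23.29°.
a = sin²(Δφ/2) + cos φ₁ · cos φ₂ · sin²(Δλ/2) = 0.086843.
c = 2·atan2(√a, √(1−a)) = 0.59826 rad → d = 6371·c ≈ 3811.54 km.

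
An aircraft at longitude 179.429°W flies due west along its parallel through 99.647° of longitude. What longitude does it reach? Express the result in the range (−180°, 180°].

80.924°E

Start at -179.429°; shift −99.647° → -279.076°.
-279.076° lies outside (−180°, 180°]; add 360° → +80.924°.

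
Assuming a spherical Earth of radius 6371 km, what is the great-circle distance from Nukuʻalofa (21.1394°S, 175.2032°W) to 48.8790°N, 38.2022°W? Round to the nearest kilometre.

Δλ = -38.2022 − -175.2032 = 137.0010°.
Δφ = 48.8790 − -21.1394 = 70.0184°.
a = sin²(Δφ/2) + cos φ₁ · cos φ₂ · sin²(Δλ/2) = 0.860147.
c = 2·atan2(√a, √(1−a)) = 2.37502 rad → d = 6371·c ≈ 15131.26 km.

15131 km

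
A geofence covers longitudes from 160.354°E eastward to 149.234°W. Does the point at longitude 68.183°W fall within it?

No

Band width going east from +160.354° to -149.234°: ((-149.234 − 160.354) mod 360) = 50.412°.
Offset of -68.183° east of the west edge: ((-68.183 − 160.354) mod 360) = 131.463°.
131.463° > 50.412° ⇒ outside.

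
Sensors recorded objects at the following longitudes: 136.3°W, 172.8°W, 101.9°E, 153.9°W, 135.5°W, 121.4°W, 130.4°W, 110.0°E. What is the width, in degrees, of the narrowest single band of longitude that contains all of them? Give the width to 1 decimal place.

136.7°

Sort the longitudes: -172.8°, -153.9°, -136.3°, -135.5°, -130.4°, -121.4°, +101.9°, +110.0°.
Eastward gaps between consecutive values (wrapping around): 18.9°, 17.6°, 0.8°, 5.1°, 9.0°, 223.3°, 8.1°, 77.2°.
Largest gap = 223.3° ⇒ minimal covering band is its complement: 360° − 223.3° = 136.7°.
Band runs from +101.9° eastward to -121.4°, crossing the antimeridian.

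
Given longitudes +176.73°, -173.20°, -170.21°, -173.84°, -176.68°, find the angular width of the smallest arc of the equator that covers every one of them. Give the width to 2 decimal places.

Sort the longitudes: -176.68°, -173.84°, -173.20°, -170.21°, +176.73°.
Eastward gaps between consecutive values (wrapping around): 2.84°, 0.64°, 2.99°, 346.94°, 6.59°.
Largest gap = 346.94° ⇒ minimal covering band is its complement: 360° − 346.94° = 13.06°.
Band runs from +176.73° eastward to -170.21°, crossing the antimeridian.

13.06°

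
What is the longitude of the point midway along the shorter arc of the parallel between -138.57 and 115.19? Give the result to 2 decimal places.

Signed shortest Δλ from -138.57° to +115.19° is -106.24°.
Midpoint longitude = -138.57° + (-106.24°)/2 = -138.57° − 53.12° = -191.69°.
Normalise into (−180°, 180°]: +168.31°.
(The naïve average (-138.57 + +115.19)/2 = -11.69° is on the wrong side of the globe.)

+168.31°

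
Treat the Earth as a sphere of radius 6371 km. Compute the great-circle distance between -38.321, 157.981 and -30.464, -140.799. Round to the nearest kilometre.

5583 km

Δλ = -140.799 − 157.981 = -298.780°; wrapped into (−180°, 180°]: 61.220°.
Δφ = -30.464 − -38.321 = 7.857°.
a = sin²(Δφ/2) + cos φ₁ · cos φ₂ · sin²(Δλ/2) = 0.180027.
c = 2·atan2(√a, √(1−a)) = 0.87637 rad → d = 6371·c ≈ 5583.34 km.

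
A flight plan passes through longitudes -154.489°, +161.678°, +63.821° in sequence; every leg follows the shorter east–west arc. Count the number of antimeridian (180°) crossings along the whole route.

1

Leg 1: -154.489° → +161.678°, shortest Δλ = -43.833° (west) — crosses 180°.
Leg 2: +161.678° → +63.821°, shortest Δλ = -97.857° (west) — does not cross 180°.
Total crossings: 1.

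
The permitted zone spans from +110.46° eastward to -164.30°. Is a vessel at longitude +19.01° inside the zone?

No

Band width going east from +110.46° to -164.30°: ((-164.30 − 110.46) mod 360) = 85.24°.
Offset of +19.01° east of the west edge: ((19.01 − 110.46) mod 360) = 268.55°.
268.55° > 85.24° ⇒ outside.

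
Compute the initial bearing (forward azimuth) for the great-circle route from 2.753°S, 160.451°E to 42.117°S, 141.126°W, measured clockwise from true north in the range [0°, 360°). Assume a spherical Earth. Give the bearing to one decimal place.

135.9°

Δλ = -141.126 − 160.451 = -301.577°; wrapped into (−180°, 180°]: 58.423°.
θ = atan2( sin Δλ · cos φ₂ , cos φ₁ · sin φ₂ − sin φ₁ · cos φ₂ · cos Δλ )
  = atan2(0.63195, -0.65122) = 135.860° → normalised to [0°, 360°): 135.860°.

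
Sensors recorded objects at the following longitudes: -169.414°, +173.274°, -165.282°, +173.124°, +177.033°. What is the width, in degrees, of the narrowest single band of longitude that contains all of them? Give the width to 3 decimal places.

21.594°

Sort the longitudes: -169.414°, -165.282°, +173.124°, +173.274°, +177.033°.
Eastward gaps between consecutive values (wrapping around): 4.132°, 338.406°, 0.150°, 3.759°, 13.553°.
Largest gap = 338.406° ⇒ minimal covering band is its complement: 360° − 338.406° = 21.594°.
Band runs from +173.124° eastward to -165.282°, crossing the antimeridian.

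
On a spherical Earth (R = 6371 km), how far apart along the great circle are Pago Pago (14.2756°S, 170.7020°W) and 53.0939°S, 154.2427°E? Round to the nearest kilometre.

Δλ = 154.2427 − -170.7020 = 324.9447°; wrapped into (−180°, 180°]: -35.0553°.
Δφ = -53.0939 − -14.2756 = -38.8183°.
a = sin²(Δφ/2) + cos φ₁ · cos φ₂ · sin²(Δλ/2) = 0.163216.
c = 2·atan2(√a, √(1−a)) = 0.83177 rad → d = 6371·c ≈ 5299.21 km.

5299 km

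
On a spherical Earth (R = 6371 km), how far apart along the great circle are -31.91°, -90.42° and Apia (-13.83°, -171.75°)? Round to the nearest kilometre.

Δλ = -171.75 − -90.42 = -81.33°.
Δφ = -13.83 − -31.91 = 18.08°.
a = sin²(Δφ/2) + cos φ₁ · cos φ₂ · sin²(Δλ/2) = 0.374696.
c = 2·atan2(√a, √(1−a)) = 1.31749 rad → d = 6371·c ≈ 8393.72 km.

8394 km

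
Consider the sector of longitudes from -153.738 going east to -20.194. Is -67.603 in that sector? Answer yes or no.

Yes

Band width going east from -153.738° to -20.194°: ((-20.194 − -153.738) mod 360) = 133.544°.
Offset of -67.603° east of the west edge: ((-67.603 − -153.738) mod 360) = 86.135°.
86.135° ≤ 133.544° ⇒ inside.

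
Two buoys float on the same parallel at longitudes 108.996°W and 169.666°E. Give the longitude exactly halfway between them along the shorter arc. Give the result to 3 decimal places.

Signed shortest Δλ from -108.996° to +169.666° is -81.338°.
Midpoint longitude = -108.996° + (-81.338°)/2 = -108.996° − 40.669° = -149.665°.
(The naïve average (-108.996 + +169.666)/2 = 30.335° is on the wrong side of the globe.)

149.665°W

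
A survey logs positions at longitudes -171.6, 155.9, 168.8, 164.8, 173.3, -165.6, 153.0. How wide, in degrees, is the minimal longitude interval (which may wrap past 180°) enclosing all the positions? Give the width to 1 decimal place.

Sort the longitudes: -171.6°, -165.6°, +153.0°, +155.9°, +164.8°, +168.8°, +173.3°.
Eastward gaps between consecutive values (wrapping around): 6.0°, 318.6°, 2.9°, 8.9°, 4.0°, 4.5°, 15.1°.
Largest gap = 318.6° ⇒ minimal covering band is its complement: 360° − 318.6° = 41.4°.
Band runs from +153.0° eastward to -165.6°, crossing the antimeridian.

41.4°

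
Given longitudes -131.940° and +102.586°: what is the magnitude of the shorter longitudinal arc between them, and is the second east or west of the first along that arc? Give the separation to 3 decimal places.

125.474° west

Raw difference: 102.586 − -131.940 = 234.526°.
Normalise into (−180°, 180°]: 234.526° − 360° = -125.474°.
Negative ⇒ the second point lies to the west; separation 125.474°.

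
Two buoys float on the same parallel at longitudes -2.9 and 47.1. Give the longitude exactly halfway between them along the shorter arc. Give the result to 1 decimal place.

+22.1°

Signed shortest Δλ from -2.9° to +47.1° is +50.0°.
Midpoint longitude = -2.9° + (+50.0°)/2 = -2.9° + 25.0° = +22.1°.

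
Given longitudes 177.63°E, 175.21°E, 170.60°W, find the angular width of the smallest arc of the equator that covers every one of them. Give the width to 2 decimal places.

14.19°

Sort the longitudes: -170.60°, +175.21°, +177.63°.
Eastward gaps between consecutive values (wrapping around): 345.81°, 2.42°, 11.77°.
Largest gap = 345.81° ⇒ minimal covering band is its complement: 360° − 345.81° = 14.19°.
Band runs from +175.21° eastward to -170.60°, crossing the antimeridian.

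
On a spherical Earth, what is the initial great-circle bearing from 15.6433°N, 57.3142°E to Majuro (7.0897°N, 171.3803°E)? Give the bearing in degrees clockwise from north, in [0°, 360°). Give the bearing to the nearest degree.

76°

Δλ = 171.3803 − 57.3142 = 114.0661°.
θ = atan2( sin Δλ · cos φ₂ , cos φ₁ · sin φ₂ − sin φ₁ · cos φ₂ · cos Δλ )
  = atan2(0.90609, 0.22797) = 75.878° → normalised to [0°, 360°): 75.878°.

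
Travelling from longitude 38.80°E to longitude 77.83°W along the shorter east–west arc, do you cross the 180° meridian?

No

Signed shortest Δλ = ((-77.83 − 38.80 + 180) mod 360) − 180 = -116.63°.
Going west by 116.63° from +38.80° reaches -77.83° without touching 180°.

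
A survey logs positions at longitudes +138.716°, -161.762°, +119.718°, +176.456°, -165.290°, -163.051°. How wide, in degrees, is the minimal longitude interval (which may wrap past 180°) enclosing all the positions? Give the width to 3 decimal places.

78.520°

Sort the longitudes: -165.290°, -163.051°, -161.762°, +119.718°, +138.716°, +176.456°.
Eastward gaps between consecutive values (wrapping around): 2.239°, 1.289°, 281.480°, 18.998°, 37.740°, 18.254°.
Largest gap = 281.480° ⇒ minimal covering band is its complement: 360° − 281.480° = 78.520°.
Band runs from +119.718° eastward to -161.762°, crossing the antimeridian.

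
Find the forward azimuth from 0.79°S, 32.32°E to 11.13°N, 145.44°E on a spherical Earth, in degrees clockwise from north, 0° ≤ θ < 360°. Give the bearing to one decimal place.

Δλ = 145.44 − 32.32 = 113.12°.
θ = atan2( sin Δλ · cos φ₂ , cos φ₁ · sin φ₂ − sin φ₁ · cos φ₂ · cos Δλ )
  = atan2(0.90239, 0.18771) = 78.249° → normalised to [0°, 360°): 78.249°.

78.2°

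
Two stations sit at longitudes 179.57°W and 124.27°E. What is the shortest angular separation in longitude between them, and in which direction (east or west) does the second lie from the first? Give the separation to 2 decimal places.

56.16° west

Raw difference: 124.27 − -179.57 = 303.84°.
Normalise into (−180°, 180°]: 303.84° − 360° = -56.16°.
Negative ⇒ the second point lies to the west; separation 56.16°.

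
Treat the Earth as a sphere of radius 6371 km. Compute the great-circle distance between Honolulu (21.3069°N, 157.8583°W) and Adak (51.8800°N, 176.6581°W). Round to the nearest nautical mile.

Δλ = -176.6581 − -157.8583 = -18.7998°.
Δφ = 51.8800 − 21.3069 = 30.5731°.
a = sin²(Δφ/2) + cos φ₁ · cos φ₂ · sin²(Δλ/2) = 0.084851.
c = 2·atan2(√a, √(1−a)) = 0.59115 rad → d = 6371·c ≈ 3766.23 km ≈ 2033.60 nmi.

2034 nmi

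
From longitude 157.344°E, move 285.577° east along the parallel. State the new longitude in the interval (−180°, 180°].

Start at +157.344°; shift +285.577° → +442.921°.
+442.921° lies outside (−180°, 180°]; subtract 360° → +82.921°.

82.921°E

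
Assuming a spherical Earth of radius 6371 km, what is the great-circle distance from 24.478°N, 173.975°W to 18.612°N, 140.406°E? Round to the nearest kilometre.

4742 km

Δλ = 140.406 − -173.975 = 314.381°; wrapped into (−180°, 180°]: -45.619°.
Δφ = 18.612 − 24.478 = -5.866°.
a = sin²(Δφ/2) + cos φ₁ · cos φ₂ · sin²(Δλ/2) = 0.132244.
c = 2·atan2(√a, √(1−a)) = 0.74437 rad → d = 6371·c ≈ 4742.41 km.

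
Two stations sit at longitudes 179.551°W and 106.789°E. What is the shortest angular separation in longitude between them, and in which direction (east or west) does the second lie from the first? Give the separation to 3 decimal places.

Raw difference: 106.789 − -179.551 = 286.34°.
Normalise into (−180°, 180°]: 286.34° − 360° = -73.66°.
Negative ⇒ the second point lies to the west; separation 73.660°.

73.660° west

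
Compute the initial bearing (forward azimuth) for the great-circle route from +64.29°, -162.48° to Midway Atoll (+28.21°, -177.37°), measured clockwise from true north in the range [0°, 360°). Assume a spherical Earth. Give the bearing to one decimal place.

Δλ = -177.37 − -162.48 = -14.89°.
θ = atan2( sin Δλ · cos φ₂ , cos φ₁ · sin φ₂ − sin φ₁ · cos φ₂ · cos Δλ )
  = atan2(-0.22644, -0.56225) = -158.063° → normalised to [0°, 360°): 201.937°.

201.9°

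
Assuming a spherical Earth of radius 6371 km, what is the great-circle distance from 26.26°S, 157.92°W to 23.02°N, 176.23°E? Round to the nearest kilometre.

6145 km

Δλ = 176.23 − -157.92 = 334.15°; wrapped into (−180°, 180°]: -25.85°.
Δφ = 23.02 − -26.26 = 49.28°.
a = sin²(Δφ/2) + cos φ₁ · cos φ₂ · sin²(Δλ/2) = 0.215113.
c = 2·atan2(√a, √(1−a)) = 0.96457 rad → d = 6371·c ≈ 6145.25 km.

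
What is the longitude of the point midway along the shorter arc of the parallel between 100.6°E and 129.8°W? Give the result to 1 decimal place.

Signed shortest Δλ from +100.6° to -129.8° is +129.6°.
Midpoint longitude = +100.6° + (+129.6°)/2 = +100.6° + 64.8° = +165.4°.
(The naïve average (+100.6 + -129.8)/2 = -14.6° is on the wrong side of the globe.)

165.4°E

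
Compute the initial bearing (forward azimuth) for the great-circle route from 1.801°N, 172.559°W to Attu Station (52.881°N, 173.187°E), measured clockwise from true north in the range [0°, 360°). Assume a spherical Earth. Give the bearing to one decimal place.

Δλ = 173.187 − -172.559 = 345.746°; wrapped into (−180°, 180°]: -14.254°.
θ = atan2( sin Δλ · cos φ₂ , cos φ₁ · sin φ₂ − sin φ₁ · cos φ₂ · cos Δλ )
  = atan2(-0.14859, 0.77861) = -10.804° → normalised to [0°, 360°): 349.196°.

349.2°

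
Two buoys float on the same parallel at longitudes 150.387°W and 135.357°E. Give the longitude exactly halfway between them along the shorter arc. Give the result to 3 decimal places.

172.485°E

Signed shortest Δλ from -150.387° to +135.357° is -74.256°.
Midpoint longitude = -150.387° + (-74.256°)/2 = -150.387° − 37.128° = -187.515°.
Normalise into (−180°, 180°]: +172.485°.
(The naïve average (-150.387 + +135.357)/2 = -7.515° is on the wrong side of the globe.)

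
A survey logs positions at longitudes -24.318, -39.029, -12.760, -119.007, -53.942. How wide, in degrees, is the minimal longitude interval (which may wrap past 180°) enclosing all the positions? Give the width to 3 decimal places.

Sort the longitudes: -119.007°, -53.942°, -39.029°, -24.318°, -12.760°.
Eastward gaps between consecutive values (wrapping around): 65.065°, 14.913°, 14.711°, 11.558°, 253.753°.
Largest gap = 253.753° ⇒ minimal covering band is its complement: 360° − 253.753° = 106.247°.
Band runs from -119.007° eastward to -12.760°.

106.247°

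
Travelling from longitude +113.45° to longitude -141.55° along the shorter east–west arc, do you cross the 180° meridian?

Naïve |-141.55 − 113.45| = 255.0° > 180°, so the shorter arc goes the other way round — across 180°.
Signed shortest Δλ = ((-141.55 − 113.45 + 180) mod 360) − 180 = 105.0°.
Going east by 105.0° from +113.45° passes through 180° before reaching -141.55°.

Yes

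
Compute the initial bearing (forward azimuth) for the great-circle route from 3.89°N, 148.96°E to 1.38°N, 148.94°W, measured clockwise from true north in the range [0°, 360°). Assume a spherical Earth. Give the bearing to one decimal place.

Δλ = -148.94 − 148.96 = -297.90°; wrapped into (−180°, 180°]: 62.10°.
θ = atan2( sin Δλ · cos φ₂ , cos φ₁ · sin φ₂ − sin φ₁ · cos φ₂ · cos Δλ )
  = atan2(0.88351, -0.00771) = 90.500° → normalised to [0°, 360°): 90.500°.

90.5°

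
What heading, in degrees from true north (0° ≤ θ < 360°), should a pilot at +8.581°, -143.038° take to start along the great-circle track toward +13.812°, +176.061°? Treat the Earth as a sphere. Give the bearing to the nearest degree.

281°

Δλ = 176.061 − -143.038 = 319.099°; wrapped into (−180°, 180°]: -40.901°.
θ = atan2( sin Δλ · cos φ₂ , cos φ₁ · sin φ₂ − sin φ₁ · cos φ₂ · cos Δλ )
  = atan2(-0.63582, 0.12655) = -78.743° → normalised to [0°, 360°): 281.257°.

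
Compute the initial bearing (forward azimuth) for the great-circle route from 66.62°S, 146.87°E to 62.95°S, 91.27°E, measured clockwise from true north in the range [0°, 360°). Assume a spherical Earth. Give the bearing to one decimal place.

Δλ = 91.27 − 146.87 = -55.60°.
θ = atan2( sin Δλ · cos φ₂ , cos φ₁ · sin φ₂ − sin φ₁ · cos φ₂ · cos Δλ )
  = atan2(-0.37524, -0.11759) = -107.399° → normalised to [0°, 360°): 252.601°.

252.6°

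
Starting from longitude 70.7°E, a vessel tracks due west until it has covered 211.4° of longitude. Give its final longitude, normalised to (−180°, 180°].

140.7°W

Start at +70.7°; shift −211.4° → -140.7°.
-140.7° already lies in (−180°, 180°].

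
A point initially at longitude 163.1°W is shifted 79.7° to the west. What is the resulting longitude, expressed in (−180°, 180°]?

Start at -163.1°; shift −79.7° → -242.8°.
-242.8° lies outside (−180°, 180°]; add 360° → +117.2°.

117.2°E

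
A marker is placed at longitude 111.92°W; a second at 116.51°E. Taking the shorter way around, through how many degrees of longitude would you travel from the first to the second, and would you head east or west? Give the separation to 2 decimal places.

131.57° west

Raw difference: 116.51 − -111.92 = 228.43°.
Normalise into (−180°, 180°]: 228.43° − 360° = -131.57°.
Negative ⇒ the second point lies to the west; separation 131.57°.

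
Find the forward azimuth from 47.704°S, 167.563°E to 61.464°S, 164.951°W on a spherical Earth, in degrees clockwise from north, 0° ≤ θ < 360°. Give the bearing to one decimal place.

Δλ = -164.951 − 167.563 = -332.514°; wrapped into (−180°, 180°]: 27.486°.
θ = atan2( sin Δλ · cos φ₂ , cos φ₁ · sin φ₂ − sin φ₁ · cos φ₂ · cos Δλ )
  = atan2(0.22048, -0.27774) = 141.556° → normalised to [0°, 360°): 141.556°.

141.6°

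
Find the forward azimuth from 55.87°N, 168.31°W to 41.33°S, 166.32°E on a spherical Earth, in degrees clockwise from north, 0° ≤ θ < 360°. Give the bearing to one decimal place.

199.0°

Δλ = 166.32 − -168.31 = 334.63°; wrapped into (−180°, 180°]: -25.37°.
θ = atan2( sin Δλ · cos φ₂ , cos φ₁ · sin φ₂ − sin φ₁ · cos φ₂ · cos Δλ )
  = atan2(-0.32174, -0.93217) = -160.958° → normalised to [0°, 360°): 199.042°.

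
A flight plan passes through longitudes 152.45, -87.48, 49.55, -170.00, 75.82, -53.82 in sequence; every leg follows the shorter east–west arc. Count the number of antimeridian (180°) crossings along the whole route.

3

Leg 1: +152.45° → -87.48°, shortest Δλ = 120.07° (east) — crosses 180°.
Leg 2: -87.48° → +49.55°, shortest Δλ = 137.03° (east) — does not cross 180°.
Leg 3: +49.55° → -170.00°, shortest Δλ = 140.45° (east) — crosses 180°.
Leg 4: -170.00° → +75.82°, shortest Δλ = -114.18° (west) — crosses 180°.
Leg 5: +75.82° → -53.82°, shortest Δλ = -129.64° (west) — does not cross 180°.
Total crossings: 3.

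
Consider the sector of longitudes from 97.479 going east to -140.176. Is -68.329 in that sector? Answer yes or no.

No

Band width going east from +97.479° to -140.176°: ((-140.176 − 97.479) mod 360) = 122.345°.
Offset of -68.329° east of the west edge: ((-68.329 − 97.479) mod 360) = 194.192°.
194.192° > 122.345° ⇒ outside.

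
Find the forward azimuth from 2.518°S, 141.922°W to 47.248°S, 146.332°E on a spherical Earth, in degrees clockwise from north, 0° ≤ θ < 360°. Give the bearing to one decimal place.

Δλ = 146.332 − -141.922 = 288.254°; wrapped into (−180°, 180°]: -71.746°.
θ = atan2( sin Δλ · cos φ₂ , cos φ₁ · sin φ₂ − sin φ₁ · cos φ₂ · cos Δλ )
  = atan2(-0.64467, -0.72425) = -138.327° → normalised to [0°, 360°): 221.673°.

221.7°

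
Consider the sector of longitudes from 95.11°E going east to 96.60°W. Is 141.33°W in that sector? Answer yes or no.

Band width going east from +95.11° to -96.60°: ((-96.60 − 95.11) mod 360) = 168.29°.
Offset of -141.33° east of the west edge: ((-141.33 − 95.11) mod 360) = 123.56°.
123.56° ≤ 168.29° ⇒ inside.

Yes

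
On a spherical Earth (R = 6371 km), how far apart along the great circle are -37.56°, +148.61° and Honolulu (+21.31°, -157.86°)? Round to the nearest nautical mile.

4650 nmi

Δλ = -157.86 − 148.61 = -306.47°; wrapped into (−180°, 180°]: 53.53°.
Δφ = 21.31 − -37.56 = 58.87°.
a = sin²(Δφ/2) + cos φ₁ · cos φ₂ · sin²(Δλ/2) = 0.391280.
c = 2·atan2(√a, √(1−a)) = 1.35160 rad → d = 6371·c ≈ 8611.07 km ≈ 4649.61 nmi.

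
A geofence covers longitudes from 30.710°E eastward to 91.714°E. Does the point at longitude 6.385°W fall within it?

Band width going east from +30.710° to +91.714°: ((91.714 − 30.710) mod 360) = 61.004°.
Offset of -6.385° east of the west edge: ((-6.385 − 30.710) mod 360) = 322.905°.
322.905° > 61.004° ⇒ outside.

No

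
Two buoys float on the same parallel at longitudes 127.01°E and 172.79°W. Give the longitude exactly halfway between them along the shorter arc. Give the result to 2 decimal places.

157.11°E

Signed shortest Δλ from +127.01° to -172.79° is +60.20°.
Midpoint longitude = +127.01° + (+60.20°)/2 = +127.01° + 30.10° = +157.11°.
(The naïve average (+127.01 + -172.79)/2 = -22.89° is on the wrong side of the globe.)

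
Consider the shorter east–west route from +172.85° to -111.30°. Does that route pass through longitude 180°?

Naïve |-111.30 − 172.85| = 284.15° > 180°, so the shorter arc goes the other way round — across 180°.
Signed shortest Δλ = ((-111.30 − 172.85 + 180) mod 360) − 180 = 75.85°.
Going east by 75.85° from +172.85° passes through 180° before reaching -111.30°.

Yes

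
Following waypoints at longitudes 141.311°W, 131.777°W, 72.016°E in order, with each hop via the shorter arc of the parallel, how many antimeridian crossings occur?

Leg 1: -141.311° → -131.777°, shortest Δλ = 9.534° (east) — does not cross 180°.
Leg 2: -131.777° → +72.016°, shortest Δλ = -156.207° (west) — crosses 180°.
Total crossings: 1.

1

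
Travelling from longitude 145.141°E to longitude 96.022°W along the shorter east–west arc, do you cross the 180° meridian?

Yes

Naïve |-96.022 − 145.141| = 241.163° > 180°, so the shorter arc goes the other way round — across 180°.
Signed shortest Δλ = ((-96.022 − 145.141 + 180) mod 360) − 180 = 118.837°.
Going east by 118.837° from +145.141° passes through 180° before reaching -96.022°.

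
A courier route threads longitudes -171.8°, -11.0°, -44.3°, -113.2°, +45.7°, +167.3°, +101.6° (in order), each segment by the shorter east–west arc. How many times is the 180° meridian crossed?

Leg 1: -171.8° → -11.0°, shortest Δλ = 160.8° (east) — does not cross 180°.
Leg 2: -11.0° → -44.3°, shortest Δλ = -33.3° (west) — does not cross 180°.
Leg 3: -44.3° → -113.2°, shortest Δλ = -68.9° (west) — does not cross 180°.
Leg 4: -113.2° → +45.7°, shortest Δλ = 158.9° (east) — does not cross 180°.
Leg 5: +45.7° → +167.3°, shortest Δλ = 121.6° (east) — does not cross 180°.
Leg 6: +167.3° → +101.6°, shortest Δλ = -65.7° (west) — does not cross 180°.
Total crossings: 0.

0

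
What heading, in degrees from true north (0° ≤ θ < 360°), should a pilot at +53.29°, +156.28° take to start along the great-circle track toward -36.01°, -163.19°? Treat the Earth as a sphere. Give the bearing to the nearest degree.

148°

Δλ = -163.19 − 156.28 = -319.47°; wrapped into (−180°, 180°]: 40.53°.
θ = atan2( sin Δλ · cos φ₂ , cos φ₁ · sin φ₂ − sin φ₁ · cos φ₂ · cos Δλ )
  = atan2(0.52567, -0.84433) = 148.094° → normalised to [0°, 360°): 148.094°.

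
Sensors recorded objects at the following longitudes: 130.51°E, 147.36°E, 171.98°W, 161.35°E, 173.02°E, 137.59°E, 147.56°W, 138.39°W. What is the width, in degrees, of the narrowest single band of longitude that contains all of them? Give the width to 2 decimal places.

Sort the longitudes: -171.98°, -147.56°, -138.39°, +130.51°, +137.59°, +147.36°, +161.35°, +173.02°.
Eastward gaps between consecutive values (wrapping around): 24.42°, 9.17°, 268.90°, 7.08°, 9.77°, 13.99°, 11.67°, 15.00°.
Largest gap = 268.90° ⇒ minimal covering band is its complement: 360° − 268.90° = 91.10°.
Band runs from +130.51° eastward to -138.39°, crossing the antimeridian.

91.10°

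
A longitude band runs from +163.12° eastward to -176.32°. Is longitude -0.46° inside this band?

Band width going east from +163.12° to -176.32°: ((-176.32 − 163.12) mod 360) = 20.56°.
Offset of -0.46° east of the west edge: ((-0.46 − 163.12) mod 360) = 196.42°.
196.42° > 20.56° ⇒ outside.

No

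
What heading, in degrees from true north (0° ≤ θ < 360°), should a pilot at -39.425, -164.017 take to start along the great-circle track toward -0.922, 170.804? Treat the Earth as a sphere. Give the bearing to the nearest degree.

323°

Δλ = 170.804 − -164.017 = 334.821°; wrapped into (−180°, 180°]: -25.179°.
θ = atan2( sin Δλ · cos φ₂ , cos φ₁ · sin φ₂ − sin φ₁ · cos φ₂ · cos Δλ )
  = atan2(-0.42539, 0.56222) = -37.112° → normalised to [0°, 360°): 322.888°.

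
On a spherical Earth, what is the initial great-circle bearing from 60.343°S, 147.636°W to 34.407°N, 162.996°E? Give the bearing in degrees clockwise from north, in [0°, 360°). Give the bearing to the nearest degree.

320°

Δλ = 162.996 − -147.636 = 310.632°; wrapped into (−180°, 180°]: -49.368°.
θ = atan2( sin Δλ · cos φ₂ , cos φ₁ · sin φ₂ − sin φ₁ · cos φ₂ · cos Δλ )
  = atan2(-0.62613, 0.74649) = -39.989° → normalised to [0°, 360°): 320.011°.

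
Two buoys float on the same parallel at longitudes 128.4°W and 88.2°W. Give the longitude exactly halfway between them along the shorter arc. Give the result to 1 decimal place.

108.3°W

Signed shortest Δλ from -128.4° to -88.2° is +40.2°.
Midpoint longitude = -128.4° + (+40.2°)/2 = -128.4° + 20.1° = -108.3°.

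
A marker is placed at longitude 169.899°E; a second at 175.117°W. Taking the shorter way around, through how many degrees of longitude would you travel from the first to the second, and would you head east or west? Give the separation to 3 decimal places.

Raw difference: -175.117 − 169.899 = -345.016°.
Normalise into (−180°, 180°]: -345.016° + 360° = 14.984°.
Positive ⇒ the second point lies to the east; separation 14.984°.

14.984° east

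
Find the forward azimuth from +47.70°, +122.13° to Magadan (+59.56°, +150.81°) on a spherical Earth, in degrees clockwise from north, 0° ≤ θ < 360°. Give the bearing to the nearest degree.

44°

Δλ = 150.81 − 122.13 = 28.68°.
θ = atan2( sin Δλ · cos φ₂ , cos φ₁ · sin φ₂ − sin φ₁ · cos φ₂ · cos Δλ )
  = atan2(0.24314, 0.25149) = 44.033° → normalised to [0°, 360°): 44.033°.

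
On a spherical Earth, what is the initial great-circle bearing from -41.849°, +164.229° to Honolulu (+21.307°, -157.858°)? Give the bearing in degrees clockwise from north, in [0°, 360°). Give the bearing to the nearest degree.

37°

Δλ = -157.858 − 164.229 = -322.087°; wrapped into (−180°, 180°]: 37.913°.
θ = atan2( sin Δλ · cos φ₂ , cos φ₁ · sin φ₂ − sin φ₁ · cos φ₂ · cos Δλ )
  = atan2(0.57246, 0.76105) = 36.950° → normalised to [0°, 360°): 36.950°.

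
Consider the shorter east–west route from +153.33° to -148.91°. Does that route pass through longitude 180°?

Yes

Naïve |-148.91 − 153.33| = 302.24° > 180°, so the shorter arc goes the other way round — across 180°.
Signed shortest Δλ = ((-148.91 − 153.33 + 180) mod 360) − 180 = 57.76°.
Going east by 57.76° from +153.33° passes through 180° before reaching -148.91°.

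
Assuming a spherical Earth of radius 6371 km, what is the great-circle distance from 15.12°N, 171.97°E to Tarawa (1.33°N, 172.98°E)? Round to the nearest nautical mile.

830 nmi

Δλ = 172.98 − 171.97 = 1.01°.
Δφ = 1.33 − 15.12 = -13.79°.
a = sin²(Δφ/2) + cos φ₁ · cos φ₂ · sin²(Δλ/2) = 0.014487.
c = 2·atan2(√a, √(1−a)) = 0.24131 rad → d = 6371·c ≈ 1537.38 km ≈ 830.12 nmi.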